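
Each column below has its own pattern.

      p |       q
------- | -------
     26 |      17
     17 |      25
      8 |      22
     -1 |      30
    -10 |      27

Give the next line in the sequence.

-19  35

Column p — −9 each step: 26, 17, 8, -1, -10 → -19.
Column q: alternating steps +8, −3, +8, −3, …, so 17, 25, 22, 30, 27 → 35.
Putting it together: -19  35.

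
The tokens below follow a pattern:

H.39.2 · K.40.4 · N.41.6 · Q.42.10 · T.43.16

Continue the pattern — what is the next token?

W.44.26

For the letter, letters move forward 3 places in the alphabet: H, K, N, Q, T → W.
Second component: 39, 40, 41, 42, 43 → 44 (+1 each step).
Third component goes 2, 4, 6, 10, 16 → 26 (each term is the sum of the two before it).
Combining the parts gives W.44.26.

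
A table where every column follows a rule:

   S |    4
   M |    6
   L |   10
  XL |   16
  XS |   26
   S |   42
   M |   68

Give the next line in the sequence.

Size: S, M, L, XL, XS, S, M → L (repeats S → M → L → XL → XS).
For the second component, each term is the sum of the two before it: 4, 6, 10, 16, 26, 42, 68 → 110.
Putting it together: L  110.

L  110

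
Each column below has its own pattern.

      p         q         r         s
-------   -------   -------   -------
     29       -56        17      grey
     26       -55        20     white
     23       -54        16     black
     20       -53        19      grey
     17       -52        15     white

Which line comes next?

14  -51  18  black

Column p — −3 each step: 29, 26, 23, 20, 17 → 14.
Column q goes -56, -55, -54, -53, -52 → -51 (+1 each step).
Column r: alternating steps +3, −4, +3, −4, …; 17, 20, 16, 19, 15 → 18.
Column s: grey, white, black, grey, white → black (repeats grey → white → black).
Putting it together: 14  -51  18  black.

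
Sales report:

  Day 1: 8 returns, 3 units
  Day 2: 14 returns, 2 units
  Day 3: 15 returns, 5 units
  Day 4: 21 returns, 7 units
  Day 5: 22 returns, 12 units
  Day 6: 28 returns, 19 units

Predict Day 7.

Returns: alternating steps +6, +1, +6, +1, …, so 8, 14, 15, 21, 22, 28 → 29.
For the units, each term is the sum of the two before it: 3, 2, 5, 7, 12, 19 → 31.
Putting it together: 29 returns, 31 units.

29 returns, 31 units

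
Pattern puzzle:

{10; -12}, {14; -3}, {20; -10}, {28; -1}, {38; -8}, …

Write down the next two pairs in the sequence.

First entry: differences are 4, 6, 8, … (increasing by 2 each time), so 10, 14, 20, 28, 38 → 50 → 64.
For the second entry, alternating steps +9, −7, +9, −7, …: -12, -3, -10, -1, -8 → 1 → -6.
So the next two pairs are {50; 1} and {64; -6}.

{50; 1}, {64; -6}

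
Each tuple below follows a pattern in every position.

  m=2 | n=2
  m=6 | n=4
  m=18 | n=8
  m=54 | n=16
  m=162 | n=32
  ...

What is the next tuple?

m=486 | n=64

M: ×3 each step; 2, 6, 18, 54, 162 → 486.
N: 2, 4, 8, 16, 32 → 64 (×2 each step).
Putting it together: m=486 | n=64.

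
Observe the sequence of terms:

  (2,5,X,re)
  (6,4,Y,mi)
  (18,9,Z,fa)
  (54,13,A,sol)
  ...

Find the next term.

First coordinate goes 2, 6, 18, 54 → 162 (×3 each step).
Second coordinate: each term is the sum of the two before it, so 5, 4, 9, 13 → 22.
For the letter, letters move forward 1 place in the alphabet, wrapping Z→A: X, Y, Z, A → B.
Note — runs through the solfège scale do→ti: re, mi, fa, sol → la.
Combining the parts gives (162,22,B,la).

(162,22,B,la)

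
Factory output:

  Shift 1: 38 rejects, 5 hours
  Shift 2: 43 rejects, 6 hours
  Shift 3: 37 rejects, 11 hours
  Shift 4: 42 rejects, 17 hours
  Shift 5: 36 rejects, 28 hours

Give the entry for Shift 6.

41 rejects, 45 hours

Rejects: 38, 43, 37, 42, 36 → 41 (alternating steps +5, −6, +5, −6, …).
Hours: each term is the sum of the two before it; 5, 6, 11, 17, 28 → 45.
Putting it together: 41 rejects, 45 hours.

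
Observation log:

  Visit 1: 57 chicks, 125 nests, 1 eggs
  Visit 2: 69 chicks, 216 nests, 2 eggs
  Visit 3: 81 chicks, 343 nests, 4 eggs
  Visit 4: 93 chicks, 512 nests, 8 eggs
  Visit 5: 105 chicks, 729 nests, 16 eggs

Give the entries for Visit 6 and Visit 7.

Chicks: 57, 69, 81, 93, 105 → 117 → 129 (+12 each step).
Nests: 125, 216, 343, 512, 729 → 1000 → 1331 (perfect cubes: 5³, 6³, 7³, …).
Eggs: ×2 each step; 1, 2, 4, 8, 16 → 32 → 64.
Putting the parts together: 117 chicks, 1000 nests, 32 eggs and then 129 chicks, 1331 nests, 64 eggs.

117 chicks, 1000 nests, 32 eggs; 129 chicks, 1331 nests, 64 eggs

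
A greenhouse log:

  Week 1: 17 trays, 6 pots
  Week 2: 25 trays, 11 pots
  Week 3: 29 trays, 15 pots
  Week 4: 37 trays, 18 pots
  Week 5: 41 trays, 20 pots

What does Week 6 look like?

49 trays, 21 pots

Trays: alternating steps +8, +4, +8, +4, …, so 17, 25, 29, 37, 41 → 49.
Pots: 6, 11, 15, 18, 20 → 21 (differences are 5, 4, 3, … (decreasing by 1 each time)).
So the next record is 49 trays, 21 pots.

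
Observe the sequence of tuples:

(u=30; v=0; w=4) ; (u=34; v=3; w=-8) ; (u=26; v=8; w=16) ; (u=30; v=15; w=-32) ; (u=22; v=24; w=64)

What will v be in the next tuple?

35

V — differences are 3, 5, 7, … (increasing by 2 each time): 0, 3, 8, 15, 24 → 35.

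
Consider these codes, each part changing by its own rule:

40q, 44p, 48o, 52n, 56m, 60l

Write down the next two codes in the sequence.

First component: +4 each step; 40, 44, 48, 52, 56, 60 → 64 → 68.
For the letter, letters move back 1 place in the alphabet: q, p, o, n, m, l → k → j.
So the next two codes are 64k and 68j.

64k then 68j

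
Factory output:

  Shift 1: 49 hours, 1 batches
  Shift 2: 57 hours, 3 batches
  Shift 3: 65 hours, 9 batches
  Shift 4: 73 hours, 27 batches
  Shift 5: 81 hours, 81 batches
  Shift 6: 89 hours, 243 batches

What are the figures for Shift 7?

Hours: +8 each step; 49, 57, 65, 73, 81, 89 → 97.
For the batches, ×3 each step: 1, 3, 9, 27, 81, 243 → 729.
Putting it together: 97 hours, 729 batches.

97 hours, 729 batches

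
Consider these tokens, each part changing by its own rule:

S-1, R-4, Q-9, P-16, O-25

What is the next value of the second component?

36

For the second component, perfect squares: 1², 2², 3², …: 1, 4, 9, 16, 25 → 36.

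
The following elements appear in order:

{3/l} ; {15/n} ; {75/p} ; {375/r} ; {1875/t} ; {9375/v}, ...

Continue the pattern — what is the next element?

{46875/x}

First coordinate: 3, 15, 75, 375, 1875, 9375 → 46875 (×5 each step).
Letter — letters move forward 2 places in the alphabet: l, n, p, r, t, v → x.
Combining the parts gives {46875/x}.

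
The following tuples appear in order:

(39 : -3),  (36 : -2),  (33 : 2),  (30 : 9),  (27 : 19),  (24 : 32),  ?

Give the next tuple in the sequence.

(21 : 48)

For the first slot, −3 each step: 39, 36, 33, 30, 27, 24 → 21.
Second slot goes -3, -2, 2, 9, 19, 32 → 48 (differences are 1, 4, 7, … (increasing by 3 each time)).
Putting it together: (21 : 48).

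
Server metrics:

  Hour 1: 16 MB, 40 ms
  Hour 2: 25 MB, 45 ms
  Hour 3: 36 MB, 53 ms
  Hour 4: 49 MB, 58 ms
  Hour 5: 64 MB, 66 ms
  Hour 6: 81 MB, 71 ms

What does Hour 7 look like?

100 MB, 79 ms

For the MB, perfect squares: 4², 5², 6², …: 16, 25, 36, 49, 64, 81 → 100.
Ms: 40, 45, 53, 58, 66, 71 → 79 (alternating steps +5, +8, +5, +8, …).
So the next record is 100 MB, 79 ms.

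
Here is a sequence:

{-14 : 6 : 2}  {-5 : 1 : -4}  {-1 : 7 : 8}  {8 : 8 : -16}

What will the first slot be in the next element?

First slot: alternating steps +9, +4, +9, +4, …; -14, -5, -1, 8 → 12.

12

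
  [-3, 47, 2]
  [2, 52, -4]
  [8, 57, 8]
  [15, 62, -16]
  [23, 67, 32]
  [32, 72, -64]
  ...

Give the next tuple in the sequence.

First coordinate: -3, 2, 8, 15, 23, 32 → 42 (differences are 5, 6, 7, … (increasing by 1 each time)).
Second coordinate: +5 each step; 47, 52, 57, 62, 67, 72 → 77.
Third coordinate: ×(-2) each step, so 2, -4, 8, -16, 32, -64 → 128.
So the next tuple is [42, 77, 128].

[42, 77, 128]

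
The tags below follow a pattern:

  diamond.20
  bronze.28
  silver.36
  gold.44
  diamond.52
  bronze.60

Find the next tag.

silver.68

Rank: repeats diamond → bronze → silver → gold, so diamond, bronze, silver, gold, diamond, bronze → silver.
Second component goes 20, 28, 36, 44, 52, 60 → 68 (+8 each step).
Combining the parts gives silver.68.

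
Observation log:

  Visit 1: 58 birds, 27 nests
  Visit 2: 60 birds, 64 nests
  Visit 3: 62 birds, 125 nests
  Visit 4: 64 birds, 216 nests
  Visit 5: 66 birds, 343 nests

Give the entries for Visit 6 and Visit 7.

68 birds, 512 nests; 70 birds, 729 nests

For the birds, +2 each step: 58, 60, 62, 64, 66 → 68 → 70.
For the nests, perfect cubes: 3³, 4³, 5³, …: 27, 64, 125, 216, 343 → 512 → 729.
Putting the parts together: 68 birds, 512 nests and then 70 birds, 729 nests.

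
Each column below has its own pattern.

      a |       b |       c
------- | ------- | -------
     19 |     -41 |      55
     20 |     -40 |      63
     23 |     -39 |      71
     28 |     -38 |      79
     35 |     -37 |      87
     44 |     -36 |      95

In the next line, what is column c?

For the column c, +8 each step: 55, 63, 71, 79, 87, 95 → 103.

103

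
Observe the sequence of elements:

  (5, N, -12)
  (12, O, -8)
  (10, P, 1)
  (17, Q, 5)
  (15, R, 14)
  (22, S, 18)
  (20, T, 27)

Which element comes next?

First slot: alternating steps +7, −2, +7, −2, …, so 5, 12, 10, 17, 15, 22, 20 → 27.
Letter: N, O, P, Q, R, S, T → U (letters move forward 1 place in the alphabet).
Third slot: alternating steps +4, +9, +4, +9, …, so -12, -8, 1, 5, 14, 18, 27 → 31.
So the next element is (27, U, 31).

(27, U, 31)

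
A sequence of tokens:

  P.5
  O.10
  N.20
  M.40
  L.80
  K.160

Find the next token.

Letter: letters move back 1 place in the alphabet; P, O, N, M, L, K → J.
Second component: 5, 10, 20, 40, 80, 160 → 320 (×2 each step).
So the next token is J.320.

J.320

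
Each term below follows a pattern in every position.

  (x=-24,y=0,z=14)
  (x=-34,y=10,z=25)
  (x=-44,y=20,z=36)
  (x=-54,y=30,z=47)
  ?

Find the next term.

(x=-64,y=40,z=58)

X — −10 each step: -24, -34, -44, -54 → -64.
Y goes 0, 10, 20, 30 → 40 (+10 each step).
For the z, +11 each step: 14, 25, 36, 47 → 58.
So the next term is (x=-64,y=40,z=58).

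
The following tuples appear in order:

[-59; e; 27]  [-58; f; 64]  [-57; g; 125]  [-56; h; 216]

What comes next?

[-55; i; 343]

First part: +1 each step, so -59, -58, -57, -56 → -55.
Letter — letters move forward 1 place in the alphabet: e, f, g, h → i.
For the third part, perfect cubes: 3³, 4³, 5³, …: 27, 64, 125, 216 → 343.
Putting it together: [-55; i; 343].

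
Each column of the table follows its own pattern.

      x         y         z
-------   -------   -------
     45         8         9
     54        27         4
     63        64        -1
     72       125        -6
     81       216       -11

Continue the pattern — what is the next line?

90  343  -16

Column x — +9 each step: 45, 54, 63, 72, 81 → 90.
Column y: perfect cubes: 2³, 3³, 4³, …; 8, 27, 64, 125, 216 → 343.
For the column z, −5 each step: 9, 4, -1, -6, -11 → -16.
Putting it together: 90  343  -16.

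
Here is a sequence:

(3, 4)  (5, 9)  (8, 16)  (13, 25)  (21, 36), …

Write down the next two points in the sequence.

First part: each term is the sum of the two before it, so 3, 5, 8, 13, 21 → 34 → 55.
Second part: perfect squares: 2², 3², 4², …; 4, 9, 16, 25, 36 → 49 → 64.
Putting the parts together: (34, 49) and then (55, 64).

(34, 49), (55, 64)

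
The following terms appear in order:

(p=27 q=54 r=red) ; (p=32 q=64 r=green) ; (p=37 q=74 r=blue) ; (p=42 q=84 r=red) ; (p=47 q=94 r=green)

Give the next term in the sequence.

P — +5 each step: 27, 32, 37, 42, 47 → 52.
Q: always 2 × the p; 54, 64, 74, 84, 94 → 104.
R goes red, green, blue, red, green → blue (repeats red → green → blue).
Putting it together: (p=52 q=104 r=blue).

(p=52 q=104 r=blue)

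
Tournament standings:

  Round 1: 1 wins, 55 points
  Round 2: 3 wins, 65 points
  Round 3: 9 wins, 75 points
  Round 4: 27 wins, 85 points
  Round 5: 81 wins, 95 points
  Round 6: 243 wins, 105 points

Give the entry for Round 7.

Wins — ×3 each step: 1, 3, 9, 27, 81, 243 → 729.
For the points, +10 each step: 55, 65, 75, 85, 95, 105 → 115.
So the next record is 729 wins, 115 points.

729 wins, 115 points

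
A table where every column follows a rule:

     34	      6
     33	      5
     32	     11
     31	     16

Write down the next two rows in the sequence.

30  27; 29  43

First component — −1 each step: 34, 33, 32, 31 → 30 → 29.
Second component: each term is the sum of the two before it, so 6, 5, 11, 16 → 27 → 43.
So the next two rows are 30  27 and 29  43.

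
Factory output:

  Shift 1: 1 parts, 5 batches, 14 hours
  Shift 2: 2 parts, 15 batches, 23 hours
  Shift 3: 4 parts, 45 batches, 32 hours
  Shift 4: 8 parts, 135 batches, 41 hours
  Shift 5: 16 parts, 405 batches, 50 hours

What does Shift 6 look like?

Parts goes 1, 2, 4, 8, 16 → 32 (×2 each step).
Batches: 5, 15, 45, 135, 405 → 1215 (×3 each step).
Hours — +9 each step: 14, 23, 32, 41, 50 → 59.
So the next line is 32 parts, 1215 batches, 59 hours.

32 parts, 1215 batches, 59 hours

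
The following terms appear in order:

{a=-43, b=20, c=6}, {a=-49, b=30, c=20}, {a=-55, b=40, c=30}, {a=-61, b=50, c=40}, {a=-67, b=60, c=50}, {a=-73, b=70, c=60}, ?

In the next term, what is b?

B: +10 each step, so 20, 30, 40, 50, 60, 70 → 80.

80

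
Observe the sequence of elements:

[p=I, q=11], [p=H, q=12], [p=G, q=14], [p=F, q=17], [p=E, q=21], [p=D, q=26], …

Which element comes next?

For the p, letters move back 1 place in the alphabet: I, H, G, F, E, D → C.
Q: 11, 12, 14, 17, 21, 26 → 32 (differences are 1, 2, 3, … (increasing by 1 each time)).
Putting it together: [p=C, q=32].

[p=C, q=32]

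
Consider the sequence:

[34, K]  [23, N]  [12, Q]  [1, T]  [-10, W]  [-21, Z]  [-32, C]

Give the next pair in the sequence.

First value — −11 each step: 34, 23, 12, 1, -10, -21, -32 → -43.
Letter: letters move forward 3 places in the alphabet, wrapping Z→A; K, N, Q, T, W, Z, C → F.
Combining the parts gives [-43, F].

[-43, F]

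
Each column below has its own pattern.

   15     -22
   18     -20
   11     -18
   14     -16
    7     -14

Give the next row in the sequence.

10  -12

First component — alternating steps +3, −7, +3, −7, …: 15, 18, 11, 14, 7 → 10.
Second component: +2 each step; -22, -20, -18, -16, -14 → -12.
So the next row is 10  -12.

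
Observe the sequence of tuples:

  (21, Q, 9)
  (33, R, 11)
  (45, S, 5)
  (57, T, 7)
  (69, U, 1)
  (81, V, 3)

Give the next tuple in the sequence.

(93, W, -3)

For the first component, +12 each step: 21, 33, 45, 57, 69, 81 → 93.
For the letter, letters move forward 1 place in the alphabet: Q, R, S, T, U, V → W.
Third component — alternating steps +2, −6, +2, −6, …: 9, 11, 5, 7, 1, 3 → -3.
Combining the parts gives (93, W, -3).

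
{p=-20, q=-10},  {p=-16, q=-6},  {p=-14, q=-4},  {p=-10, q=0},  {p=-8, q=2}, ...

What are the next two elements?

{p=-4, q=6}, {p=-2, q=8}

P goes -20, -16, -14, -10, -8 → -4 → -2 (alternating steps +4, +2, +4, +2, …).
Q goes -10, -6, -4, 0, 2 → 6 → 8 (always 10 more than the p).
So the next two elements are {p=-4, q=6} and {p=-2, q=8}.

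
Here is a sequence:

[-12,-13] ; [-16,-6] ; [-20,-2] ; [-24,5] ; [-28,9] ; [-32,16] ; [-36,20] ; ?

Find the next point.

[-40,27]

First component — −4 each step: -12, -16, -20, -24, -28, -32, -36 → -40.
Second component — alternating steps +7, +4, +7, +4, …: -13, -6, -2, 5, 9, 16, 20 → 27.
So the next point is [-40,27].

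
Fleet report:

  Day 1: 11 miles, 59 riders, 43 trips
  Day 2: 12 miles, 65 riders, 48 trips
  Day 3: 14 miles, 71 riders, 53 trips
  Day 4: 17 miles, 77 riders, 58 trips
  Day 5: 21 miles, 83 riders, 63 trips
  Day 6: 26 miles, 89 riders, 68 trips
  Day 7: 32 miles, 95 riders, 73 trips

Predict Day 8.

For the miles, differences are 1, 2, 3, … (increasing by 1 each time): 11, 12, 14, 17, 21, 26, 32 → 39.
Riders: 59, 65, 71, 77, 83, 89, 95 → 101 (+6 each step).
Trips — +5 each step: 43, 48, 53, 58, 63, 68, 73 → 78.
Putting it together: 39 miles, 101 riders, 78 trips.

39 miles, 101 riders, 78 trips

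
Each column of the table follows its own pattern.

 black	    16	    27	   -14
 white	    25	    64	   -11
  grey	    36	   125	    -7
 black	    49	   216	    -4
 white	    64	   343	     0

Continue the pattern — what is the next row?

grey  81  512  3

Shade — repeats black → white → grey: black, white, grey, black, white → grey.
Second component: 16, 25, 36, 49, 64 → 81 (perfect squares: 4², 5², 6², …).
Third component: 27, 64, 125, 216, 343 → 512 (perfect cubes: 3³, 4³, 5³, …).
Fourth component — alternating steps +3, +4, +3, +4, …: -14, -11, -7, -4, 0 → 3.
Putting it together: grey  81  512  3.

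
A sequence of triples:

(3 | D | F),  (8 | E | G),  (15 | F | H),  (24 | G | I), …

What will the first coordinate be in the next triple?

First coordinate: differences are 5, 7, 9, … (increasing by 2 each time); 3, 8, 15, 24 → 35.

35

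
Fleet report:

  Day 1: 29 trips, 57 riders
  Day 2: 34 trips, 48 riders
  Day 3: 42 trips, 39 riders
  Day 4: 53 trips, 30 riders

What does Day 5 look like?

67 trips, 21 riders

Trips — differences are 5, 8, 11, … (increasing by 3 each time): 29, 34, 42, 53 → 67.
Riders goes 57, 48, 39, 30 → 21 (−9 each step).
So the next record is 67 trips, 21 riders.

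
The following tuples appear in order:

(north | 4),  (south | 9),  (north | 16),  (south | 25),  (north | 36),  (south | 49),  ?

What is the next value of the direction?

Direction: alternates north ↔ south; north, south, north, south, north, south → north.

north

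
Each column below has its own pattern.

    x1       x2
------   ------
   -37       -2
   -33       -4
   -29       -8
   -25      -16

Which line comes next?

Column x1: -37, -33, -29, -25 → -21 (+4 each step).
Column x2: ×2 each step, so -2, -4, -8, -16 → -32.
Combining the parts gives -21  -32.

-21  -32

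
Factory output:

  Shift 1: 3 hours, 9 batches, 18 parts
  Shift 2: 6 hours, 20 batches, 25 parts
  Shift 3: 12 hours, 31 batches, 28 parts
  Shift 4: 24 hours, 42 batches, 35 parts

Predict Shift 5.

Hours: ×2 each step; 3, 6, 12, 24 → 48.
Batches — +11 each step: 9, 20, 31, 42 → 53.
Parts — alternating steps +7, +3, +7, +3, …: 18, 25, 28, 35 → 38.
Combining the parts gives 48 hours, 53 batches, 38 parts.

48 hours, 53 batches, 38 parts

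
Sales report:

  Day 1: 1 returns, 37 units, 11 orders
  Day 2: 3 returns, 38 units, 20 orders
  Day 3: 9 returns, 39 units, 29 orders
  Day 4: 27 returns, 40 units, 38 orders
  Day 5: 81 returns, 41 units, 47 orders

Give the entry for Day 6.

For the returns, ×3 each step: 1, 3, 9, 27, 81 → 243.
Units — +1 each step: 37, 38, 39, 40, 41 → 42.
Orders: +9 each step; 11, 20, 29, 38, 47 → 56.
So the next row is 243 returns, 42 units, 56 orders.

243 returns, 42 units, 56 orders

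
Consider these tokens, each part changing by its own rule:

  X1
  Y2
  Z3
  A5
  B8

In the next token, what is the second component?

13

Second component: each term is the sum of the two before it, so 1, 2, 3, 5, 8 → 13.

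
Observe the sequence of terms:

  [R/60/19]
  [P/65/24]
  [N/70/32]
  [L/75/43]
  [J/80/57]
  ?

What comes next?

Letter — letters move back 2 places in the alphabet: R, P, N, L, J → H.
Second component — +5 each step: 60, 65, 70, 75, 80 → 85.
Third component: differences are 5, 8, 11, … (increasing by 3 each time); 19, 24, 32, 43, 57 → 74.
Combining the parts gives [H/85/74].

[H/85/74]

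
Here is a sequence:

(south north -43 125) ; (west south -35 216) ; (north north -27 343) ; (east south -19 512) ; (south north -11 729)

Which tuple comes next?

(west south -3 1000)

First direction: repeats south → west → north → east; south, west, north, east, south → west.
Second direction: alternates north ↔ south; north, south, north, south, north → south.
Third coordinate: +8 each step, so -43, -35, -27, -19, -11 → -3.
Fourth coordinate: 125, 216, 343, 512, 729 → 1000 (perfect cubes: 5³, 6³, 7³, …).
Putting it together: (west south -3 1000).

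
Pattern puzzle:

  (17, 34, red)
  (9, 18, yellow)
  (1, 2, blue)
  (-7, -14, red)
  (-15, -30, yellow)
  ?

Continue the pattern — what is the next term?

First entry: −8 each step, so 17, 9, 1, -7, -15 → -23.
Second entry: 34, 18, 2, -14, -30 → -46 (always 2 × the first entry).
Colour goes red, yellow, blue, red, yellow → blue (repeats red → yellow → blue).
Combining the parts gives (-23, -46, blue).

(-23, -46, blue)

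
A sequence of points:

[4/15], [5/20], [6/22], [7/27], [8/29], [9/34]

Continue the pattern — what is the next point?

First part: +1 each step; 4, 5, 6, 7, 8, 9 → 10.
For the second part, alternating steps +5, +2, +5, +2, …: 15, 20, 22, 27, 29, 34 → 36.
Putting it together: [10/36].

[10/36]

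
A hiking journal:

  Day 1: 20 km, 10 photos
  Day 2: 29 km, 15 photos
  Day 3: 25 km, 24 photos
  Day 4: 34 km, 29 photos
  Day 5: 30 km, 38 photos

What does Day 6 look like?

39 km, 43 photos

Km: alternating steps +9, −4, +9, −4, …, so 20, 29, 25, 34, 30 → 39.
Photos: alternating steps +5, +9, +5, +9, …, so 10, 15, 24, 29, 38 → 43.
Combining the parts gives 39 km, 43 photos.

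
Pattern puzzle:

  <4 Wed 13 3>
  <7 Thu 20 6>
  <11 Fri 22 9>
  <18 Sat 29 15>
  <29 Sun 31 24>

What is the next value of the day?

Day goes Wed, Thu, Fri, Sat, Sun → Mon (runs through the weekdays Mon→Sun).

Mon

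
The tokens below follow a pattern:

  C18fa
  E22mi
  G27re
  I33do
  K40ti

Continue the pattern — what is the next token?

M48la

Letter: C, E, G, I, K → M (letters move forward 2 places in the alphabet).
Second component: 18, 22, 27, 33, 40 → 48 (differences are 4, 5, 6, … (increasing by 1 each time)).
For the note, runs backward through the solfège scale do→ti: fa, mi, re, do, ti → la.
Combining the parts gives M48la.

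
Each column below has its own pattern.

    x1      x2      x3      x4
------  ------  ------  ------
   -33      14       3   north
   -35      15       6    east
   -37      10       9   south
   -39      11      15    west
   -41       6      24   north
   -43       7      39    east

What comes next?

Column x1: −2 each step, so -33, -35, -37, -39, -41, -43 → -45.
Column x2: alternating steps +1, −5, +1, −5, …; 14, 15, 10, 11, 6, 7 → 2.
For the column x3, each term is the sum of the two before it: 3, 6, 9, 15, 24, 39 → 63.
Column x4: repeats north → east → south → west, so north, east, south, west, north, east → south.
Combining the parts gives -45  2  63  south.

-45  2  63  south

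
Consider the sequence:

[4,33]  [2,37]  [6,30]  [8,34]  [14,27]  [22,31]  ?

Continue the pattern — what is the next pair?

First component: each term is the sum of the two before it, so 4, 2, 6, 8, 14, 22 → 36.
Second component goes 33, 37, 30, 34, 27, 31 → 24 (alternating steps +4, −7, +4, −7, …).
Combining the parts gives [36,24].

[36,24]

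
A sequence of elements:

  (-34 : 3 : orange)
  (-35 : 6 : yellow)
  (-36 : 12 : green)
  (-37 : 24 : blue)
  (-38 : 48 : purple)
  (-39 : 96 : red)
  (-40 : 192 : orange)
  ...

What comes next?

(-41 : 384 : yellow)

First component: -34, -35, -36, -37, -38, -39, -40 → -41 (−1 each step).
Second component — ×2 each step: 3, 6, 12, 24, 48, 96, 192 → 384.
Colour: repeats orange → yellow → green → blue → purple → red, so orange, yellow, green, blue, purple, red, orange → yellow.
So the next element is (-41 : 384 : yellow).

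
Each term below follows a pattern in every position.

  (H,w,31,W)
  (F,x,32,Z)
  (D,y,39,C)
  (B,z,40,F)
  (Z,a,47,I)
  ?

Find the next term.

First letter: letters move back 2 places in the alphabet, wrapping A→Z, so H, F, D, B, Z → X.
For the second letter, letters move forward 1 place in the alphabet, wrapping Z→A: w, x, y, z, a → b.
Third value — alternating steps +1, +7, +1, +7, …: 31, 32, 39, 40, 47 → 48.
Third letter goes W, Z, C, F, I → L (letters move forward 3 places in the alphabet, wrapping Z→A).
So the next term is (X,b,48,L).

(X,b,48,L)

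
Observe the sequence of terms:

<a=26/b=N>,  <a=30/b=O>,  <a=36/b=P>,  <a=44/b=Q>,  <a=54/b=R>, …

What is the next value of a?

66

A — differences are 4, 6, 8, … (increasing by 2 each time): 26, 30, 36, 44, 54 → 66.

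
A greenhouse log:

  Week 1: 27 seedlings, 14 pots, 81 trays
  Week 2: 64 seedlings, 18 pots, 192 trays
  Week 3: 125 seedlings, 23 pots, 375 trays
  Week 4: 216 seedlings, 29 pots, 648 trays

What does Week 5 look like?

Seedlings: perfect cubes: 3³, 4³, 5³, …; 27, 64, 125, 216 → 343.
Pots: differences are 4, 5, 6, … (increasing by 1 each time); 14, 18, 23, 29 → 36.
Trays: 81, 192, 375, 648 → 1029 (always 3 × the seedlings).
Combining the parts gives 343 seedlings, 36 pots, 1029 trays.

343 seedlings, 36 pots, 1029 trays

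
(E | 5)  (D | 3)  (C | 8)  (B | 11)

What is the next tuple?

(A | 19)

Letter: letters move back 1 place in the alphabet, so E, D, C, B → A.
For the second component, each term is the sum of the two before it: 5, 3, 8, 11 → 19.
Putting it together: (A | 19).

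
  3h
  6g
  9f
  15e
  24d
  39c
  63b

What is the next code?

First component: each term is the sum of the two before it, so 3, 6, 9, 15, 24, 39, 63 → 102.
Letter: letters move back 1 place in the alphabet; h, g, f, e, d, c, b → a.
So the next code is 102a.

102a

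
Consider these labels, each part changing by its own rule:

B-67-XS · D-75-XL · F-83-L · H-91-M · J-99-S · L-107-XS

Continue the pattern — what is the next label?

N-115-XL

Letter: B, D, F, H, J, L → N (letters move forward 2 places in the alphabet).
Second component: 67, 75, 83, 91, 99, 107 → 115 (+8 each step).
Size — repeats XS → XL → L → M → S: XS, XL, L, M, S, XS → XL.
Putting it together: N-115-XL.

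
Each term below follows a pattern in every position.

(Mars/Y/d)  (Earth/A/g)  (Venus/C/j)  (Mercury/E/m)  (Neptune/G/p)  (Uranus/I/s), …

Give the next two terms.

For the planet, runs backward through the planets Mercury→Neptune: Mars, Earth, Venus, Mercury, Neptune, Uranus → Saturn → Jupiter.
First letter: letters move forward 2 places in the alphabet, wrapping Z→A, so Y, A, C, E, G, I → K → M.
Second letter: letters move forward 3 places in the alphabet; d, g, j, m, p, s → v → y.
So the next two terms are (Saturn/K/v) and (Jupiter/M/y).

(Saturn/K/v), (Jupiter/M/y)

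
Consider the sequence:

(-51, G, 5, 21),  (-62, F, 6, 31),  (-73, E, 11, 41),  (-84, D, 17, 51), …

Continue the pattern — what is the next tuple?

First part: -51, -62, -73, -84 → -95 (−11 each step).
Letter: letters move back 1 place in the alphabet, so G, F, E, D → C.
Third part — each term is the sum of the two before it: 5, 6, 11, 17 → 28.
Fourth part — +10 each step: 21, 31, 41, 51 → 61.
Putting it together: (-95, C, 28, 61).

(-95, C, 28, 61)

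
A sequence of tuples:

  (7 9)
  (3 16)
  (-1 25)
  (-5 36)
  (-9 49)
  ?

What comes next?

(-13 64)

First slot goes 7, 3, -1, -5, -9 → -13 (−4 each step).
Second slot goes 9, 16, 25, 36, 49 → 64 (perfect squares: 3², 4², 5², …).
So the next tuple is (-13 64).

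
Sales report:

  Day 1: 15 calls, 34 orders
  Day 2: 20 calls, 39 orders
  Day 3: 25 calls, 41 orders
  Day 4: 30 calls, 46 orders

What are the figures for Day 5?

Calls: +5 each step, so 15, 20, 25, 30 → 35.
Orders — alternating steps +5, +2, +5, +2, …: 34, 39, 41, 46 → 48.
Combining the parts gives 35 calls, 48 orders.

35 calls, 48 orders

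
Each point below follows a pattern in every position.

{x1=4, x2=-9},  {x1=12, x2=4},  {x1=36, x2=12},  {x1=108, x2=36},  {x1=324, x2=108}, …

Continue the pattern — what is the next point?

X1: ×3 each step, so 4, 12, 36, 108, 324 → 972.
X2 — always the previous value of the x1: -9, 4, 12, 36, 108 → 324.
Putting it together: {x1=972, x2=324}.

{x1=972, x2=324}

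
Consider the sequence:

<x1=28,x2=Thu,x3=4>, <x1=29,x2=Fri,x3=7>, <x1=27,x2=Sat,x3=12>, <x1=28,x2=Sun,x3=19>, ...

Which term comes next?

<x1=26,x2=Mon,x3=28>

X1: alternating steps +1, −2, +1, −2, …, so 28, 29, 27, 28 → 26.
X2 goes Thu, Fri, Sat, Sun → Mon (runs through the weekdays Mon→Sun).
For the x3, differences are 3, 5, 7, … (increasing by 2 each time): 4, 7, 12, 19 → 28.
Putting it together: <x1=26,x2=Mon,x3=28>.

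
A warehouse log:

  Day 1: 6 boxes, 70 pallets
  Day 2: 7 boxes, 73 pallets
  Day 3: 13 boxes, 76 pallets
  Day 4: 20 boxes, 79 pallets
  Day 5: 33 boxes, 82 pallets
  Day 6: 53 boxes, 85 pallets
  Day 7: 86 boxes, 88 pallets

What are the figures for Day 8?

139 boxes, 91 pallets

For the boxes, each term is the sum of the two before it: 6, 7, 13, 20, 33, 53, 86 → 139.
Pallets — +3 each step: 70, 73, 76, 79, 82, 85, 88 → 91.
So the next record is 139 boxes, 91 pallets.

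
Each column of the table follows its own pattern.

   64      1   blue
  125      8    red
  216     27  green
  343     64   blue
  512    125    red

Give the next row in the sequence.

729  216  green

First component — perfect cubes: 4³, 5³, 6³, …: 64, 125, 216, 343, 512 → 729.
Second component: 1, 8, 27, 64, 125 → 216 (perfect cubes: 1³, 2³, 3³, …).
Colour — repeats blue → red → green: blue, red, green, blue, red → green.
Putting it together: 729  216  green.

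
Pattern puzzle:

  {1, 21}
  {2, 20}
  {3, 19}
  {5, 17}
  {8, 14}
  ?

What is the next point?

{13, 9}

For the first component, each term is the sum of the two before it: 1, 2, 3, 5, 8 → 13.
For the second component, together with the first component always sums to 22: 21, 20, 19, 17, 14 → 9.
Putting it together: {13, 9}.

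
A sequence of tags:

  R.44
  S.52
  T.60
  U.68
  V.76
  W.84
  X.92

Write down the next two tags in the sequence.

Letter: letters move forward 1 place in the alphabet, so R, S, T, U, V, W, X → Y → Z.
Second component: +8 each step; 44, 52, 60, 68, 76, 84, 92 → 100 → 108.
So the next two tags are Y.100 and Z.108.

Y.100, Z.108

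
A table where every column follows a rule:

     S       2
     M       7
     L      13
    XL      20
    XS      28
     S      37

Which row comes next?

Size goes S, M, L, XL, XS, S → M (repeats S → M → L → XL → XS).
Second component goes 2, 7, 13, 20, 28, 37 → 47 (differences are 5, 6, 7, … (increasing by 1 each time)).
Combining the parts gives M  47.

M  47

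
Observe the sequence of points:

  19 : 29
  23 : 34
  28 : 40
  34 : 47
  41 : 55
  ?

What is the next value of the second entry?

For the second entry, differences are 5, 6, 7, … (increasing by 1 each time): 29, 34, 40, 47, 55 → 64.

64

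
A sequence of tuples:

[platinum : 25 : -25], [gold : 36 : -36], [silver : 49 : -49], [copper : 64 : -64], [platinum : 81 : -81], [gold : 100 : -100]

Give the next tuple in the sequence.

For the metal, repeats platinum → gold → silver → copper: platinum, gold, silver, copper, platinum, gold → silver.
For the second entry, perfect squares: 5², 6², 7², …: 25, 36, 49, 64, 81, 100 → 121.
Third entry: always the negative of the second entry, so -25, -36, -49, -64, -81, -100 → -121.
Combining the parts gives [silver : 121 : -121].

[silver : 121 : -121]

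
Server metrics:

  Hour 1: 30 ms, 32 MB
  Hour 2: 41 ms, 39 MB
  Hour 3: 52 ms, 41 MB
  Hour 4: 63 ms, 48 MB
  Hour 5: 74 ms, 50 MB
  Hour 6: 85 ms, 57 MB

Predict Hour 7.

96 ms, 59 MB

Ms — +11 each step: 30, 41, 52, 63, 74, 85 → 96.
MB: 32, 39, 41, 48, 50, 57 → 59 (alternating steps +7, +2, +7, +2, …).
Putting it together: 96 ms, 59 MB.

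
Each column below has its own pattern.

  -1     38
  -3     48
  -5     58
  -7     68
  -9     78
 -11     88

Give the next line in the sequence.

First component — −2 each step: -1, -3, -5, -7, -9, -11 → -13.
Second component: 38, 48, 58, 68, 78, 88 → 98 (+10 each step).
So the next line is -13  98.

-13  98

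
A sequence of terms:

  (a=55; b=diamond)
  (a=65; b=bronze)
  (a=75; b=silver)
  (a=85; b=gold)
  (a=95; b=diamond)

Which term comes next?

(a=105; b=bronze)

A: 55, 65, 75, 85, 95 → 105 (+10 each step).
B goes diamond, bronze, silver, gold, diamond → bronze (repeats diamond → bronze → silver → gold).
Combining the parts gives (a=105; b=bronze).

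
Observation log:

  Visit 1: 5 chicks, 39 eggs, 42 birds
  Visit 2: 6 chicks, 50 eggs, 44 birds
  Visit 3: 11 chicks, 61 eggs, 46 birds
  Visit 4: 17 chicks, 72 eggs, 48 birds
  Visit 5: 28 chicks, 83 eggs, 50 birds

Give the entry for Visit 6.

For the chicks, each term is the sum of the two before it: 5, 6, 11, 17, 28 → 45.
Eggs — +11 each step: 39, 50, 61, 72, 83 → 94.
For the birds, +2 each step: 42, 44, 46, 48, 50 → 52.
So the next row is 45 chicks, 94 eggs, 52 birds.

45 chicks, 94 eggs, 52 birds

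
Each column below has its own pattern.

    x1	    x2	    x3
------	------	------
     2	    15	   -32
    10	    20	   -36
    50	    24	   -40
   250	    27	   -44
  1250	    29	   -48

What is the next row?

6250  30  -52

Column x1: 2, 10, 50, 250, 1250 → 6250 (×5 each step).
Column x2: 15, 20, 24, 27, 29 → 30 (differences are 5, 4, 3, … (decreasing by 1 each time)).
For the column x3, −4 each step: -32, -36, -40, -44, -48 → -52.
Putting it together: 6250  30  -52.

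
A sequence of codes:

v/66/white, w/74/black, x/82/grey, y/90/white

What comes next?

z/98/black

Letter: letters move forward 1 place in the alphabet; v, w, x, y → z.
Second component goes 66, 74, 82, 90 → 98 (+8 each step).
Shade goes white, black, grey, white → black (repeats white → black → grey).
Combining the parts gives z/98/black.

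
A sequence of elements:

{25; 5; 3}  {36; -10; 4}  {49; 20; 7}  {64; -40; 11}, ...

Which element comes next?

First slot — perfect squares: 5², 6², 7², …: 25, 36, 49, 64 → 81.
Second slot: 5, -10, 20, -40 → 80 (×(-2) each step).
Third slot: 3, 4, 7, 11 → 18 (each term is the sum of the two before it).
So the next element is {81; 80; 18}.

{81; 80; 18}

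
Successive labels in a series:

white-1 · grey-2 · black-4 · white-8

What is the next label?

For the shade, repeats white → grey → black: white, grey, black, white → grey.
For the second component, ×2 each step: 1, 2, 4, 8 → 16.
So the next label is grey-16.

grey-16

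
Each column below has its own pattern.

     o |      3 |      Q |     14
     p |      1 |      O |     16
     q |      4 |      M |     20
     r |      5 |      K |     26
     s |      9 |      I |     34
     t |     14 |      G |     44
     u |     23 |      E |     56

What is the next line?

v  37  C  70

First letter — letters move forward 1 place in the alphabet: o, p, q, r, s, t, u → v.
Second component goes 3, 1, 4, 5, 9, 14, 23 → 37 (each term is the sum of the two before it).
Second letter: letters move back 2 places in the alphabet; Q, O, M, K, I, G, E → C.
Fourth component — differences are 2, 4, 6, … (increasing by 2 each time): 14, 16, 20, 26, 34, 44, 56 → 70.
Combining the parts gives v  37  C  70.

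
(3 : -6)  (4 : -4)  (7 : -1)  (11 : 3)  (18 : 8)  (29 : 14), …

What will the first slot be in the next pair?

First slot — each term is the sum of the two before it: 3, 4, 7, 11, 18, 29 → 47.

47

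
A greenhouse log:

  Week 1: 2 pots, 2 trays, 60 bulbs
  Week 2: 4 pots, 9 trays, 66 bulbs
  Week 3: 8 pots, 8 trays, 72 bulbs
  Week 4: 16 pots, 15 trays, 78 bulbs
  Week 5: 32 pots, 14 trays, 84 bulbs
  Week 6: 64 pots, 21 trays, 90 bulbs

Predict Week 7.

128 pots, 20 trays, 96 bulbs

Pots: ×2 each step; 2, 4, 8, 16, 32, 64 → 128.
Trays goes 2, 9, 8, 15, 14, 21 → 20 (alternating steps +7, −1, +7, −1, …).
For the bulbs, +6 each step: 60, 66, 72, 78, 84, 90 → 96.
So the next row is 128 pots, 20 trays, 96 bulbs.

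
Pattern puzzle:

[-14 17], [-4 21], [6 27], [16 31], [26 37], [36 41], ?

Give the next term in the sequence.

[46 47]

For the first value, +10 each step: -14, -4, 6, 16, 26, 36 → 46.
Second value: 17, 21, 27, 31, 37, 41 → 47 (alternating steps +4, +6, +4, +6, …).
Combining the parts gives [46 47].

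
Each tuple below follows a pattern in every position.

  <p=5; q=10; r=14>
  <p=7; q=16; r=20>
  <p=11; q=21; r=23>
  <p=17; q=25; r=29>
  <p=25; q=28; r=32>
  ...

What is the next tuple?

P — differences are 2, 4, 6, … (increasing by 2 each time): 5, 7, 11, 17, 25 → 35.
Q: differences are 6, 5, 4, … (decreasing by 1 each time), so 10, 16, 21, 25, 28 → 30.
R: 14, 20, 23, 29, 32 → 38 (alternating steps +6, +3, +6, +3, …).
Putting it together: <p=35; q=30; r=38>.

<p=35; q=30; r=38>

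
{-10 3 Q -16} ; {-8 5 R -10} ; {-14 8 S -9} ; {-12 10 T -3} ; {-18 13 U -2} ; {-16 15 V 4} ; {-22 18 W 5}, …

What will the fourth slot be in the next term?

First slot: alternating steps +2, −6, +2, −6, …; -10, -8, -14, -12, -18, -16, -22 → -20.
Second slot goes 3, 5, 8, 10, 13, 15, 18 → 20 (alternating steps +2, +3, +2, +3, …).
Letter — letters move forward 1 place in the alphabet: Q, R, S, T, U, V, W → X.
Fourth slot: -16, -10, -9, -3, -2, 4, 5 → 11 (alternating steps +6, +1, +6, +1, …).

11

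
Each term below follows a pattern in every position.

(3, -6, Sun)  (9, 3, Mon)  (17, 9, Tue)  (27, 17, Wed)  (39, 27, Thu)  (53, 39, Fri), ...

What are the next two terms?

First entry — differences are 6, 8, 10, … (increasing by 2 each time): 3, 9, 17, 27, 39, 53 → 69 → 87.
Second entry goes -6, 3, 9, 17, 27, 39 → 53 → 69 (always the previous value of the first entry).
Day — runs through the weekdays Mon→Sun: Sun, Mon, Tue, Wed, Thu, Fri → Sat → Sun.
So the next two terms are (69, 53, Sat) and (87, 69, Sun).

(69, 53, Sat), (87, 69, Sun)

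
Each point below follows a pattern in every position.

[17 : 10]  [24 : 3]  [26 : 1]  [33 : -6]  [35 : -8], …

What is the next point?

First part: 17, 24, 26, 33, 35 → 42 (alternating steps +7, +2, +7, +2, …).
Second part — together with the first part always sums to 27: 10, 3, 1, -6, -8 → -15.
Combining the parts gives [42 : -15].

[42 : -15]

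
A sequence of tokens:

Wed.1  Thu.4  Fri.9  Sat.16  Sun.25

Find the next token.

Day — runs through the weekdays Mon→Sun: Wed, Thu, Fri, Sat, Sun → Mon.
Second component: perfect squares: 1², 2², 3², …; 1, 4, 9, 16, 25 → 36.
So the next token is Mon.36.

Mon.36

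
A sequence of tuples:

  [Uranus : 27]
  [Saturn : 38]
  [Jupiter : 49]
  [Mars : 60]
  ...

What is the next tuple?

Planet goes Uranus, Saturn, Jupiter, Mars → Earth (runs backward through the planets Mercury→Neptune).
Second entry: 27, 38, 49, 60 → 71 (+11 each step).
Putting it together: [Earth : 71].

[Earth : 71]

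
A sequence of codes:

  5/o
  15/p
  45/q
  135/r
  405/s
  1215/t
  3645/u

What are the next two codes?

10935/v then 32805/w

First component: 5, 15, 45, 135, 405, 1215, 3645 → 10935 → 32805 (×3 each step).
Letter: letters move forward 1 place in the alphabet; o, p, q, r, s, t, u → v → w.
Putting the parts together: 10935/v and then 32805/w.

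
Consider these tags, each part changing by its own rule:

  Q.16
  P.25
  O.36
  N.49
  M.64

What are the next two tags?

Letter: letters move back 1 place in the alphabet, so Q, P, O, N, M → L → K.
Second component goes 16, 25, 36, 49, 64 → 81 → 100 (perfect squares: 4², 5², 6², …).
So the next two tags are L.81 and K.100.

L.81 then K.100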